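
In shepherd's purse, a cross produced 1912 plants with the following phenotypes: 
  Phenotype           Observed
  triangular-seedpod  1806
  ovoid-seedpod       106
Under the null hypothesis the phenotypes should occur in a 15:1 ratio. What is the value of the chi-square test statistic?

The 15:1 ratio has 16 parts, so with N = 1912 the expected counts are:
  triangular-seedpod: 1912 × 15/16 = 1792.5
  ovoid-seedpod: 1912 × 1/16 = 119.5
χ² = Σ (O − E)² / E
  triangular-seedpod: (1806 − 1792.5)² / 1792.5 = 0.1017
  ovoid-seedpod: (106 − 119.5)² / 119.5 = 1.5251
χ² = 0.1017 + 1.5251 = 1.6268 ≈ 1.627

1.627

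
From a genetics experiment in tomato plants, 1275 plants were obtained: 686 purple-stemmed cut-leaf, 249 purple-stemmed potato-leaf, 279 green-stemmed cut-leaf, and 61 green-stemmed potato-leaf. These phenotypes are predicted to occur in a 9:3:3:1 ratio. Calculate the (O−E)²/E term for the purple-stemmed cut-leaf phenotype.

Under the 9:3:3:1 hypothesis (Σ ratio = 16, N = 1275):
  purple-stemmed cut-leaf: 1275 × 9/16 = 717.1875
  purple-stemmed potato-leaf: 1275 × 3/16 = 239.0625
  green-stemmed cut-leaf: 1275 × 3/16 = 239.0625
  green-stemmed potato-leaf: 1275 × 1/16 = 79.6875
Contribution of purple-stemmed cut-leaf: (686 − 717.1875)² / 717.1875 = 1.3562

1.356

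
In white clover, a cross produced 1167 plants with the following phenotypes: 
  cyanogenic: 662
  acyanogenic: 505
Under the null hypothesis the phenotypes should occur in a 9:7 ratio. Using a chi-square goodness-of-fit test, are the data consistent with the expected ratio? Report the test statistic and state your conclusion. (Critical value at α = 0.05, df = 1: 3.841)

0.108; consistent

Expected counts for N = 1167 under a 9:7 ratio (total parts = 16):
  cyanogenic: 1167 × 9/16 = 656.4375
  acyanogenic: 1167 × 7/16 = 510.5625
χ² = Σ (O − E)² / E
  cyanogenic: (662 − 656.4375)² / 656.4375 = 0.0471
  acyanogenic: (505 − 510.5625)² / 510.5625 = 0.0606
χ² = 0.0471 + 0.0606 = 0.1077 ≈ 0.108
Degrees of freedom = 2 − 1 = 1; critical value at α = 0.05 is 3.841.
Since 0.108 < 3.841, we fail to reject the null hypothesis — the data are consistent with the 9:7 ratio.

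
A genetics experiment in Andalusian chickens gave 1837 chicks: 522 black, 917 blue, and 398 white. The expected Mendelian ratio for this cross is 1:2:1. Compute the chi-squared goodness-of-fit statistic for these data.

The 1:2:1 ratio has 4 parts, so with N = 1837 the expected counts are:
  black: 1837 × 1/4 = 459.25
  blue: 1837 × 2/4 = 918.5
  white: 1837 × 1/4 = 459.25
χ² = Σ (O − E)² / E
  black: (522 − 459.25)² / 459.25 = 8.5739
  blue: (917 − 918.5)² / 918.5 = 0.0024
  white: (398 − 459.25)² / 459.25 = 8.1689
χ² = 8.5739 + 0.0024 + 8.1689 = 16.7452 ≈ 16.745

16.745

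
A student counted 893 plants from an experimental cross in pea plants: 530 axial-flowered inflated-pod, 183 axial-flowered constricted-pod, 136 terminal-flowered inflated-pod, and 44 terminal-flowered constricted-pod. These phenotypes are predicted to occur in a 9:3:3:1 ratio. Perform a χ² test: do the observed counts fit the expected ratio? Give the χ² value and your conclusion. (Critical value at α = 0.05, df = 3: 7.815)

Under the 9:3:3:1 hypothesis (Σ ratio = 16, N = 893):
  axial-flowered inflated-pod: 893 × 9/16 = 502.3125
  axial-flowered constricted-pod: 893 × 3/16 = 167.4375
  terminal-flowered inflated-pod: 893 × 3/16 = 167.4375
  terminal-flowered constricted-pod: 893 × 1/16 = 55.8125
χ² = Σ (O − E)² / E
  axial-flowered inflated-pod: (530 − 502.3125)² / 502.3125 = 1.5261
  axial-flowered constricted-pod: (183 − 167.4375)² / 167.4375 = 1.4465
  terminal-flowered inflated-pod: (136 − 167.4375)² / 167.4375 = 5.9026
  terminal-flowered constricted-pod: (44 − 55.8125)² / 55.8125 = 2.5001
χ² = 1.5261 + 1.4465 + 5.9026 + 2.5001 = 11.3753 ≈ 11.375
Degrees of freedom = 4 − 1 = 3; critical value at α = 0.05 is 7.815.
Since 11.375 > 7.815, we reject the null hypothesis — the data do not fit the 9:3:3:1 ratio.

11.375; not consistent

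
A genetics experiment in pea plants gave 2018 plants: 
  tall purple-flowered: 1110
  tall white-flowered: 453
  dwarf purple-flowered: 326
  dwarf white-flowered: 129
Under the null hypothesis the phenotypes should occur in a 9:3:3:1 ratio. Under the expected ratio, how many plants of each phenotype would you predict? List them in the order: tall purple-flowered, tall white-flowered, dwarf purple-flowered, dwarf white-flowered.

1135.125, 378.375, 378.375, 126.125

Expected counts for N = 2018 under a 9:3:3:1 ratio (total parts = 16):
  tall purple-flowered: 2018 × 9/16 = 1135.125
  tall white-flowered: 2018 × 3/16 = 378.375
  dwarf purple-flowered: 2018 × 3/16 = 378.375
  dwarf white-flowered: 2018 × 1/16 = 126.125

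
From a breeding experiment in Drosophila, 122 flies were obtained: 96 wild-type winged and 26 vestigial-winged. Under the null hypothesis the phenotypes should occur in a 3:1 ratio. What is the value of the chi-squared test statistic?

Under the 3:1 hypothesis (Σ ratio = 4, N = 122):
  wild-type winged: 122 × 3/4 = 91.5
  vestigial-winged: 122 × 1/4 = 30.5
χ² = Σ (O − E)² / E
  wild-type winged: (96 − 91.5)² / 91.5 = 0.2213
  vestigial-winged: (26 − 30.5)² / 30.5 = 0.6639
χ² = 0.2213 + 0.6639 = 0.8852 ≈ 0.885

0.885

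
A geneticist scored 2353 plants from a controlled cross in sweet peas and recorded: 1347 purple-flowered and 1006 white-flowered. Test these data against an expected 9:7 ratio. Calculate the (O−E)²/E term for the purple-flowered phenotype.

0.415

Under the 9:7 hypothesis (Σ ratio = 16, N = 2353):
  purple-flowered: 2353 × 9/16 = 1323.5625
  white-flowered: 2353 × 7/16 = 1029.4375
Contribution of purple-flowered: (1347 − 1323.5625)² / 1323.5625 = 0.4150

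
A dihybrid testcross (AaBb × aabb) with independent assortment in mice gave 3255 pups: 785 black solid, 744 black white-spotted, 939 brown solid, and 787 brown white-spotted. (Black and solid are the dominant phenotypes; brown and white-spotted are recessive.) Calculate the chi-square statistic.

27.152

A dihybrid testcross with independent assortment gives a 1:1:1:1 ratio.
Total ratio parts = 4. Expected numbers out of 3255:
  black solid: 3255 × 1/4 = 813.75
  black white-spotted: 3255 × 1/4 = 813.75
  brown solid: 3255 × 1/4 = 813.75
  brown white-spotted: 3255 × 1/4 = 813.75
χ² = Σ (O − E)² / E
  black solid: (785 − 813.75)² / 813.75 = 1.0157
  black white-spotted: (744 − 813.75)² / 813.75 = 5.9786
  brown solid: (939 − 813.75)² / 813.75 = 19.2781
  brown white-spotted: (787 − 813.75)² / 813.75 = 0.8793
χ² = 1.0157 + 5.9786 + 19.2781 + 0.8793 = 27.1517 ≈ 27.152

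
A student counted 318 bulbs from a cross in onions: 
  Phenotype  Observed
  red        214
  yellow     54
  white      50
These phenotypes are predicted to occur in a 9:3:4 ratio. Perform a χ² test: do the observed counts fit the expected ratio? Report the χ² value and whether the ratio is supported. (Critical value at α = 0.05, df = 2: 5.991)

18.375; not consistent

Total ratio parts = 16. Expected numbers out of 318:
  red: 318 × 9/16 = 178.875
  yellow: 318 × 3/16 = 59.625
  white: 318 × 4/16 = 79.5
χ² = Σ (O − E)² / E
  red: (214 − 178.875)² / 178.875 = 6.8974
  yellow: (54 − 59.625)² / 59.625 = 0.5307
  white: (50 − 79.5)² / 79.5 = 10.9465
χ² = 6.8974 + 0.5307 + 10.9465 = 18.3746 ≈ 18.375
Degrees of freedom = 3 − 1 = 2; critical value at α = 0.05 is 5.991.
Since 18.375 > 5.991, we reject the null hypothesis — the data do not fit the 9:3:4 ratio.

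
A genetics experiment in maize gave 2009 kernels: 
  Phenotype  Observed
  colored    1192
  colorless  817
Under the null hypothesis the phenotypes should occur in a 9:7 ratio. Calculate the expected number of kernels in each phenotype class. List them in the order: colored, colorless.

1130.0625, 878.9375

Total ratio parts = 16. Expected numbers out of 2009:
  colored: 2009 × 9/16 = 1130.0625
  colorless: 2009 × 7/16 = 878.9375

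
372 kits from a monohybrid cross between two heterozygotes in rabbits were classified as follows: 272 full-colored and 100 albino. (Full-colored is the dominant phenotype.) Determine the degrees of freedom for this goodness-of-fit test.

For a monohybrid cross between heterozygotes with complete dominance, the expected phenotypic ratio is 3:1.
A goodness-of-fit test with 2 phenotype classes has df = 2 − 1 = 1.

1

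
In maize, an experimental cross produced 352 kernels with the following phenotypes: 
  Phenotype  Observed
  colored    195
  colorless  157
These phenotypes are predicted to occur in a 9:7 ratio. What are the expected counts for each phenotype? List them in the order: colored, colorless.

198, 154

Expected counts for N = 352 under a 9:7 ratio (total parts = 16):
  colored: 352 × 9/16 = 198
  colorless: 352 × 7/16 = 154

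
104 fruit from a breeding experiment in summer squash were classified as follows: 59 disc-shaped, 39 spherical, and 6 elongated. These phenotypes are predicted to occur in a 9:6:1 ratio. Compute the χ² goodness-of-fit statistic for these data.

Under the 9:6:1 hypothesis (Σ ratio = 16, N = 104):
  disc-shaped: 104 × 9/16 = 58.5
  spherical: 104 × 6/16 = 39
  elongated: 104 × 1/16 = 6.5
χ² = Σ (O − E)² / E
  disc-shaped: (59 − 58.5)² / 58.5 = 0.0043
  spherical: (39 − 39)² / 39 = 0.0000
  elongated: (6 − 6.5)² / 6.5 = 0.0385
χ² = 0.0043 + 0.0000 + 0.0385 = 0.0428 ≈ 0.043

0.043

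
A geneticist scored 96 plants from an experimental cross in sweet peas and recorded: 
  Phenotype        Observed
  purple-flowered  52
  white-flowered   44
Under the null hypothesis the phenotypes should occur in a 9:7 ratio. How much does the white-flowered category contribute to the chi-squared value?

0.095

Expected counts for N = 96 under a 9:7 ratio (total parts = 16):
  purple-flowered: 96 × 9/16 = 54
  white-flowered: 96 × 7/16 = 42
Contribution of white-flowered: (44 − 42)² / 42 = 0.0952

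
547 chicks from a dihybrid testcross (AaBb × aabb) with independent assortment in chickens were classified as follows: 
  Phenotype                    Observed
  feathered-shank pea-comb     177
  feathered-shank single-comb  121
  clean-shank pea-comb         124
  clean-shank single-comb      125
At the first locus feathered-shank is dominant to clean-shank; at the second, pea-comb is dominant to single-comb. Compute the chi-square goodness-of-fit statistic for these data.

A dihybrid testcross with independent assortment gives a 1:1:1:1 ratio.
Under the 1:1:1:1 hypothesis (Σ ratio = 4, N = 547):
  feathered-shank pea-comb: 547 × 1/4 = 136.75
  feathered-shank single-comb: 547 × 1/4 = 136.75
  clean-shank pea-comb: 547 × 1/4 = 136.75
  clean-shank single-comb: 547 × 1/4 = 136.75
χ² = Σ (O − E)² / E
  feathered-shank pea-comb: (177 − 136.75)² / 136.75 = 11.8469
  feathered-shank single-comb: (121 − 136.75)² / 136.75 = 1.8140
  clean-shank pea-comb: (124 − 136.75)² / 136.75 = 1.1888
  clean-shank single-comb: (125 − 136.75)² / 136.75 = 1.0096
χ² = 11.8469 + 1.8140 + 1.1888 + 1.0096 = 15.8593 ≈ 15.859

15.859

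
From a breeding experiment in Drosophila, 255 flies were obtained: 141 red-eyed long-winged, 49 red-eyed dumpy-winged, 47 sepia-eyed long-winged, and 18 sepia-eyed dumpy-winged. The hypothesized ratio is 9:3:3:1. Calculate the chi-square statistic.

0.352

Total ratio parts = 16. Expected numbers out of 255:
  red-eyed long-winged: 255 × 9/16 = 143.4375
  red-eyed dumpy-winged: 255 × 3/16 = 47.8125
  sepia-eyed long-winged: 255 × 3/16 = 47.8125
  sepia-eyed dumpy-winged: 255 × 1/16 = 15.9375
χ² = Σ (O − E)² / E
  red-eyed long-winged: (141 − 143.4375)² / 143.4375 = 0.0414
  red-eyed dumpy-winged: (49 − 47.8125)² / 47.8125 = 0.0295
  sepia-eyed long-winged: (47 − 47.8125)² / 47.8125 = 0.0138
  sepia-eyed dumpy-winged: (18 − 15.9375)² / 15.9375 = 0.2669
χ² = 0.0414 + 0.0295 + 0.0138 + 0.2669 = 0.3516 ≈ 0.352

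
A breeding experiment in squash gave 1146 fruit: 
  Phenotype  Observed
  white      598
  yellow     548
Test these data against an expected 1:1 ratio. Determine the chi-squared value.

Total ratio parts = 2. Expected numbers out of 1146:
  white: 1146 × 1/2 = 573
  yellow: 1146 × 1/2 = 573
χ² = Σ (O − E)² / E
  white: (598 − 573)² / 573 = 1.0908
  yellow: (548 − 573)² / 573 = 1.0908
χ² = 1.0908 + 1.0908 = 2.1816 ≈ 2.182

2.182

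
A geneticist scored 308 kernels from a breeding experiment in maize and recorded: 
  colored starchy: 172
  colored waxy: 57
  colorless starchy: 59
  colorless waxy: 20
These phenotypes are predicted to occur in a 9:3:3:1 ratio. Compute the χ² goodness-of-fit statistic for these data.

0.075

The 9:3:3:1 ratio has 16 parts, so with N = 308 the expected counts are:
  colored starchy: 308 × 9/16 = 173.25
  colored waxy: 308 × 3/16 = 57.75
  colorless starchy: 308 × 3/16 = 57.75
  colorless waxy: 308 × 1/16 = 19.25
χ² = Σ (O − E)² / E
  colored starchy: (172 − 173.25)² / 173.25 = 0.0090
  colored waxy: (57 − 57.75)² / 57.75 = 0.0097
  colorless starchy: (59 − 57.75)² / 57.75 = 0.0271
  colorless waxy: (20 − 19.25)² / 19.25 = 0.0292
χ² = 0.0090 + 0.0097 + 0.0271 + 0.0292 = 0.075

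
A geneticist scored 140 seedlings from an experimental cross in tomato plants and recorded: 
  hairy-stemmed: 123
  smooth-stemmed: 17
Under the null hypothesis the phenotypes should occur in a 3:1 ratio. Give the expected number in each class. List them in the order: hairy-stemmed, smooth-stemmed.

Expected counts for N = 140 under a 3:1 ratio (total parts = 4):
  hairy-stemmed: 140 × 3/4 = 105
  smooth-stemmed: 140 × 1/4 = 35

105, 35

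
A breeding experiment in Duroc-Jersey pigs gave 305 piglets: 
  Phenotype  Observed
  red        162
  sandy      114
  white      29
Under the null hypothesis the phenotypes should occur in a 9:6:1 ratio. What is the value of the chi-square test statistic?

Expected counts for N = 305 under a 9:6:1 ratio (total parts = 16):
  red: 305 × 9/16 = 171.5625
  sandy: 305 × 6/16 = 114.375
  white: 305 × 1/16 = 19.0625
χ² = Σ (O − E)² / E
  red: (162 − 171.5625)² / 171.5625 = 0.5330
  sandy: (114 − 114.375)² / 114.375 = 0.0012
  white: (29 − 19.0625)² / 19.0625 = 5.1805
χ² = 0.5330 + 0.0012 + 5.1805 = 5.7147 ≈ 5.715

5.715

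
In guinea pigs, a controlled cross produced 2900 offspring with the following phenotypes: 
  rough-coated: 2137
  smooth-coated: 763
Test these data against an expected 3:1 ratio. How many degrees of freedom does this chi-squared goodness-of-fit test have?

1

A goodness-of-fit test with 2 phenotype classes has df = 2 − 1 = 1.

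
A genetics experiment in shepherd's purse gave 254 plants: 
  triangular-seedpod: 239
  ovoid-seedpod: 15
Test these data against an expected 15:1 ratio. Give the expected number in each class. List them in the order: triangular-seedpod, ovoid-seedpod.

238.125, 15.875

Total ratio parts = 16. Expected numbers out of 254:
  triangular-seedpod: 254 × 15/16 = 238.125
  ovoid-seedpod: 254 × 1/16 = 15.875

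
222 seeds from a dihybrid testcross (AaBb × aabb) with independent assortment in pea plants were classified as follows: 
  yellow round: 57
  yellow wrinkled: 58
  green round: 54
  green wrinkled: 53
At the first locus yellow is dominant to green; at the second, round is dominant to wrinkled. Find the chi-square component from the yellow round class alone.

A dihybrid testcross with independent assortment gives a 1:1:1:1 ratio.
Total ratio parts = 4. Expected numbers out of 222:
  yellow round: 222 × 1/4 = 55.5
  yellow wrinkled: 222 × 1/4 = 55.5
  green round: 222 × 1/4 = 55.5
  green wrinkled: 222 × 1/4 = 55.5
Contribution of yellow round: (57 − 55.5)² / 55.5 = 0.0405

0.041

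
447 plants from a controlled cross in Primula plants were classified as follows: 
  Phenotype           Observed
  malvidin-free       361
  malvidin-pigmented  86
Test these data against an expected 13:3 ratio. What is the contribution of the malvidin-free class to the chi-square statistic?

The 13:3 ratio has 16 parts, so with N = 447 the expected counts are:
  malvidin-free: 447 × 13/16 = 363.1875
  malvidin-pigmented: 447 × 3/16 = 83.8125
Contribution of malvidin-free: (361 − 363.1875)² / 363.1875 = 0.0132

0.013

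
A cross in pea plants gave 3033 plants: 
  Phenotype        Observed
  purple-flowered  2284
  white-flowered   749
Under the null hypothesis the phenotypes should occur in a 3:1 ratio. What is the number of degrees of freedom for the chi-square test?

1

A goodness-of-fit test with 2 phenotype classes has df = 2 − 1 = 1.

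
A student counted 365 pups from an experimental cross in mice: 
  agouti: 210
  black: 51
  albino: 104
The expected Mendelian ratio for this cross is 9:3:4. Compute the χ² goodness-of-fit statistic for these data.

6.332

The 9:3:4 ratio has 16 parts, so with N = 365 the expected counts are:
  agouti: 365 × 9/16 = 205.3125
  black: 365 × 3/16 = 68.4375
  albino: 365 × 4/16 = 91.25
χ² = Σ (O − E)² / E
  agouti: (210 − 205.3125)² / 205.3125 = 0.1070
  black: (51 − 68.4375)² / 68.4375 = 4.4430
  albino: (104 − 91.25)² / 91.25 = 1.7815
χ² = 0.1070 + 4.4430 + 1.7815 = 6.3315 ≈ 6.332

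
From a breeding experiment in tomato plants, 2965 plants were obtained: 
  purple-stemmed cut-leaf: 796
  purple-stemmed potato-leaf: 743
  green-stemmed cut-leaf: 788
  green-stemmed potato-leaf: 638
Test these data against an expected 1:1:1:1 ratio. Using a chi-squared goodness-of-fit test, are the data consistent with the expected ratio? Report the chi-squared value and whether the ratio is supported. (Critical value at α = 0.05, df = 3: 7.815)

21.378; not consistent

The 1:1:1:1 ratio has 4 parts, so with N = 2965 the expected counts are:
  purple-stemmed cut-leaf: 2965 × 1/4 = 741.25
  purple-stemmed potato-leaf: 2965 × 1/4 = 741.25
  green-stemmed cut-leaf: 2965 × 1/4 = 741.25
  green-stemmed potato-leaf: 2965 × 1/4 = 741.25
χ² = Σ (O − E)² / E
  purple-stemmed cut-leaf: (796 − 741.25)² / 741.25 = 4.0439
  purple-stemmed potato-leaf: (743 − 741.25)² / 741.25 = 0.0041
  green-stemmed cut-leaf: (788 − 741.25)² / 741.25 = 2.9485
  green-stemmed potato-leaf: (638 − 741.25)² / 741.25 = 14.3819
χ² = 4.0439 + 0.0041 + 2.9485 + 14.3819 = 21.3784 ≈ 21.378
Degrees of freedom = 4 − 1 = 3; critical value at α = 0.05 is 7.815.
Since 21.378 > 7.815, we reject the null hypothesis — the data do not fit the 1:1:1:1 ratio.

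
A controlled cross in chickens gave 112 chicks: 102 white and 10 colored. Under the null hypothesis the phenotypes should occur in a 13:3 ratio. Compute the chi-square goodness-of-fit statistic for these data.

7.092

Under the 13:3 hypothesis (Σ ratio = 16, N = 112):
  white: 112 × 13/16 = 91
  colored: 112 × 3/16 = 21
χ² = Σ (O − E)² / E
  white: (102 − 91)² / 91 = 1.3297
  colored: (10 − 21)² / 21 = 5.7619
χ² = 1.3297 + 5.7619 = 7.0916 ≈ 7.092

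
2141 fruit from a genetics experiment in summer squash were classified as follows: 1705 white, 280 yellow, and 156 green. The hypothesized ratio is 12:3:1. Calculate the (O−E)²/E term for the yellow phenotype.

Under the 12:3:1 hypothesis (Σ ratio = 16, N = 2141):
  white: 2141 × 12/16 = 1605.75
  yellow: 2141 × 3/16 = 401.4375
  green: 2141 × 1/16 = 133.8125
Contribution of yellow: (280 − 401.4375)² / 401.4375 = 36.7356

36.736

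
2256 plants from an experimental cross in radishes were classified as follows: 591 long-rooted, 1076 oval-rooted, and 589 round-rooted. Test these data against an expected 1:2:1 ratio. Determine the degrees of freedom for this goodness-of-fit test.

2

A goodness-of-fit test with 3 phenotype classes has df = 3 − 1 = 2.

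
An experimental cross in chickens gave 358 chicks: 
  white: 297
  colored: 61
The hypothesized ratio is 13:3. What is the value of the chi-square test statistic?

0.688

Under the 13:3 hypothesis (Σ ratio = 16, N = 358):
  white: 358 × 13/16 = 290.875
  colored: 358 × 3/16 = 67.125
χ² = Σ (O − E)² / E
  white: (297 − 290.875)² / 290.875 = 0.1290
  colored: (61 − 67.125)² / 67.125 = 0.5589
χ² = 0.1290 + 0.5589 = 0.6879 ≈ 0.688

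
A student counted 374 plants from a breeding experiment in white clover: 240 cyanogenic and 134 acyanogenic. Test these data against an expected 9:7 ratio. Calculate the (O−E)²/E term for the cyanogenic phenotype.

4.172

Expected counts for N = 374 under a 9:7 ratio (total parts = 16):
  cyanogenic: 374 × 9/16 = 210.375
  acyanogenic: 374 × 7/16 = 163.625
Contribution of cyanogenic: (240 − 210.375)² / 210.375 = 4.1718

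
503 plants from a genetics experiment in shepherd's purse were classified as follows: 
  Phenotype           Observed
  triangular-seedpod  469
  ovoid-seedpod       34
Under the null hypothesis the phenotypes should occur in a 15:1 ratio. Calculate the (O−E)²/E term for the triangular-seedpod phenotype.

0.014

Expected counts for N = 503 under a 15:1 ratio (total parts = 16):
  triangular-seedpod: 503 × 15/16 = 471.5625
  ovoid-seedpod: 503 × 1/16 = 31.4375
Contribution of triangular-seedpod: (469 − 471.5625)² / 471.5625 = 0.0139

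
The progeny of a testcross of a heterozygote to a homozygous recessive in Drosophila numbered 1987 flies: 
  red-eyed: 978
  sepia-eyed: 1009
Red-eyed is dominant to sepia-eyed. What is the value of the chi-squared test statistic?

0.484

A testcross of a heterozygote (Aa × aa) gives a 1:1 phenotypic ratio.
Under the 1:1 hypothesis (Σ ratio = 2, N = 1987):
  red-eyed: 1987 × 1/2 = 993.5
  sepia-eyed: 1987 × 1/2 = 993.5
χ² = Σ (O − E)² / E
  red-eyed: (978 − 993.5)² / 993.5 = 0.2418
  sepia-eyed: (1009 − 993.5)² / 993.5 = 0.2418
χ² = 0.2418 + 0.2418 = 0.4836 ≈ 0.484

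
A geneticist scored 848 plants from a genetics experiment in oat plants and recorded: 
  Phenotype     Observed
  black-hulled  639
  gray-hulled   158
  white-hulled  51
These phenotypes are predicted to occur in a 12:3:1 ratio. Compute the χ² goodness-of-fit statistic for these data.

0.096

Expected counts for N = 848 under a 12:3:1 ratio (total parts = 16):
  black-hulled: 848 × 12/16 = 636
  gray-hulled: 848 × 3/16 = 159
  white-hulled: 848 × 1/16 = 53
χ² = Σ (O − E)² / E
  black-hulled: (639 − 636)² / 636 = 0.0142
  gray-hulled: (158 − 159)² / 159 = 0.0063
  white-hulled: (51 − 53)² / 53 = 0.0755
χ² = 0.0142 + 0.0063 + 0.0755 = 0.096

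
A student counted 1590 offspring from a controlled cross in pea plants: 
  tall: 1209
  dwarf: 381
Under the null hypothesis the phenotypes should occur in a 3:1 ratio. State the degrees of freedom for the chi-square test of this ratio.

A goodness-of-fit test with 2 phenotype classes has df = 2 − 1 = 1.

1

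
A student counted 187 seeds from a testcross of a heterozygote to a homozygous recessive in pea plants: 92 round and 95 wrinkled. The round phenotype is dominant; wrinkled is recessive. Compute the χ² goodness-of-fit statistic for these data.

A testcross of a heterozygote (Aa × aa) gives a 1:1 phenotypic ratio.
Under the 1:1 hypothesis (Σ ratio = 2, N = 187):
  round: 187 × 1/2 = 93.5
  wrinkled: 187 × 1/2 = 93.5
χ² = Σ (O − E)² / E
  round: (92 − 93.5)² / 93.5 = 0.0241
  wrinkled: (95 − 93.5)² / 93.5 = 0.0241
χ² = 0.0241 + 0.0241 = 0.0482 ≈ 0.048

0.048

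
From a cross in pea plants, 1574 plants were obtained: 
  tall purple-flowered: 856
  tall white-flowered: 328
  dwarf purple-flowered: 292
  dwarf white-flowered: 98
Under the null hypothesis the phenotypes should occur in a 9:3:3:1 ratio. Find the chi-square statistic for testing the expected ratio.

4.671

Expected counts for N = 1574 under a 9:3:3:1 ratio (total parts = 16):
  tall purple-flowered: 1574 × 9/16 = 885.375
  tall white-flowered: 1574 × 3/16 = 295.125
  dwarf purple-flowered: 1574 × 3/16 = 295.125
  dwarf white-flowered: 1574 × 1/16 = 98.375
χ² = Σ (O − E)² / E
  tall purple-flowered: (856 − 885.375)² / 885.375 = 0.9746
  tall white-flowered: (328 − 295.125)² / 295.125 = 3.6621
  dwarf purple-flowered: (292 − 295.125)² / 295.125 = 0.0331
  dwarf white-flowered: (98 − 98.375)² / 98.375 = 0.0014
χ² = 0.9746 + 3.6621 + 0.0331 + 0.0014 = 4.6712 ≈ 4.671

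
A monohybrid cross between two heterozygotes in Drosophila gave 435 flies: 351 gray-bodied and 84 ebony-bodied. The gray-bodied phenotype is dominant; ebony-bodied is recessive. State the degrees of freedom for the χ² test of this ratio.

1

For a monohybrid cross between heterozygotes with complete dominance, the expected phenotypic ratio is 3:1.
A goodness-of-fit test with 2 phenotype classes has df = 2 − 1 = 1.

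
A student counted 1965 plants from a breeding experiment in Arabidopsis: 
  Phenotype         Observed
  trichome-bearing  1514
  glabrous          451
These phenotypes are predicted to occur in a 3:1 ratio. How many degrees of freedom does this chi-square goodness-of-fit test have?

1

A goodness-of-fit test with 2 phenotype classes has df = 2 − 1 = 1.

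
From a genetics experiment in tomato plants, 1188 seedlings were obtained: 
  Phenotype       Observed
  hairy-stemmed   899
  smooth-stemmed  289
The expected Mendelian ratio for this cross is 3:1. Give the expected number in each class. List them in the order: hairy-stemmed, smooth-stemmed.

The 3:1 ratio has 4 parts, so with N = 1188 the expected counts are:
  hairy-stemmed: 1188 × 3/4 = 891
  smooth-stemmed: 1188 × 1/4 = 297

891, 297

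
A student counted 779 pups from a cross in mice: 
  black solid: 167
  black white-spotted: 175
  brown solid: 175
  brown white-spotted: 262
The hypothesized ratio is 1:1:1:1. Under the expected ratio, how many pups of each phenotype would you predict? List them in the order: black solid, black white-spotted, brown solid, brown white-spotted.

Total ratio parts = 4. Expected numbers out of 779:
  black solid: 779 × 1/4 = 194.75
  black white-spotted: 779 × 1/4 = 194.75
  brown solid: 779 × 1/4 = 194.75
  brown white-spotted: 779 × 1/4 = 194.75

194.75, 194.75, 194.75, 194.75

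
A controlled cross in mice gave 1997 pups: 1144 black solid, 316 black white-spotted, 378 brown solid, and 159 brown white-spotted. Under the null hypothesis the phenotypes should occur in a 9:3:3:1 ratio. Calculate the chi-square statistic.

18.899

Expected counts for N = 1997 under a 9:3:3:1 ratio (total parts = 16):
  black solid: 1997 × 9/16 = 1123.3125
  black white-spotted: 1997 × 3/16 = 374.4375
  brown solid: 1997 × 3/16 = 374.4375
  brown white-spotted: 1997 × 1/16 = 124.8125
χ² = Σ (O − E)² / E
  black solid: (1144 − 1123.3125)² / 1123.3125 = 0.3810
  black white-spotted: (316 − 374.4375)² / 374.4375 = 9.1202
  brown solid: (378 − 374.4375)² / 374.4375 = 0.0339
  brown white-spotted: (159 − 124.8125)² / 124.8125 = 9.3643
χ² = 0.3810 + 9.1202 + 0.0339 + 9.3643 = 18.8994 ≈ 18.899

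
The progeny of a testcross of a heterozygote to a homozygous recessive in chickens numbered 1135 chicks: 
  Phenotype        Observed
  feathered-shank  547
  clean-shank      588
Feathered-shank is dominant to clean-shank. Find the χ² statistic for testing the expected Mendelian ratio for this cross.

A testcross of a heterozygote (Aa × aa) gives a 1:1 phenotypic ratio.
Expected counts for N = 1135 under a 1:1 ratio (total parts = 2):
  feathered-shank: 1135 × 1/2 = 567.5
  clean-shank: 1135 × 1/2 = 567.5
χ² = Σ (O − E)² / E
  feathered-shank: (547 − 567.5)² / 567.5 = 0.7405
  clean-shank: (588 − 567.5)² / 567.5 = 0.7405
χ² = 0.7405 + 0.7405 = 1.481

1.481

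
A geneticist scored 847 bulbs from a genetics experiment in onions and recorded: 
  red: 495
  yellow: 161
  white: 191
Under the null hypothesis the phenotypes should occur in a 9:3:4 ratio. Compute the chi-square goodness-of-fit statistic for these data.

2.787

The 9:3:4 ratio has 16 parts, so with N = 847 the expected counts are:
  red: 847 × 9/16 = 476.4375
  yellow: 847 × 3/16 = 158.8125
  white: 847 × 4/16 = 211.75
χ² = Σ (O − E)² / E
  red: (495 − 476.4375)² / 476.4375 = 0.7232
  yellow: (161 − 158.8125)² / 158.8125 = 0.0301
  white: (191 − 211.75)² / 211.75 = 2.0334
χ² = 0.7232 + 0.0301 + 2.0334 = 2.7867 ≈ 2.787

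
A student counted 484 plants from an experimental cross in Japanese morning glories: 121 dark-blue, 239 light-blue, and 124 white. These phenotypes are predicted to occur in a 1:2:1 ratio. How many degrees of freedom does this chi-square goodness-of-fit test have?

2

A goodness-of-fit test with 3 phenotype classes has df = 3 − 1 = 2.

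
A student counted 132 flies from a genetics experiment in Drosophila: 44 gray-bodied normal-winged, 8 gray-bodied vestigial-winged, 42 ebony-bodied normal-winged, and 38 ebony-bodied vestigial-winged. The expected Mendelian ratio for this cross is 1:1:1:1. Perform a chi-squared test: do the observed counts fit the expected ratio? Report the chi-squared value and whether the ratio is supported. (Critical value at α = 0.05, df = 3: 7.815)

The 1:1:1:1 ratio has 4 parts, so with N = 132 the expected counts are:
  gray-bodied normal-winged: 132 × 1/4 = 33
  gray-bodied vestigial-winged: 132 × 1/4 = 33
  ebony-bodied normal-winged: 132 × 1/4 = 33
  ebony-bodied vestigial-winged: 132 × 1/4 = 33
χ² = Σ (O − E)² / E
  gray-bodied normal-winged: (44 − 33)² / 33 = 3.6667
  gray-bodied vestigial-winged: (8 − 33)² / 33 = 18.9394
  ebony-bodied normal-winged: (42 − 33)² / 33 = 2.4545
  ebony-bodied vestigial-winged: (38 − 33)² / 33 = 0.7576
χ² = 3.6667 + 18.9394 + 2.4545 + 0.7576 = 25.8182 ≈ 25.818
Degrees of freedom = 4 − 1 = 3; critical value at α = 0.05 is 7.815.
Since 25.818 > 7.815, we reject the null hypothesis — the data do not fit the 1:1:1:1 ratio.

25.818; not consistent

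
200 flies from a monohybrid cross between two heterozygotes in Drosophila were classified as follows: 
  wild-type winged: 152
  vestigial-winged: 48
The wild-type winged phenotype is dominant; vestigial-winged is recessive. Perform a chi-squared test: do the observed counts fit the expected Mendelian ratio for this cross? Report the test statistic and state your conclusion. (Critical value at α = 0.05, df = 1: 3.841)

0.107; consistent

For a monohybrid cross between heterozygotes with complete dominance, the expected phenotypic ratio is 3:1.
Expected counts for N = 200 under a 3:1 ratio (total parts = 4):
  wild-type winged: 200 × 3/4 = 150
  vestigial-winged: 200 × 1/4 = 50
χ² = Σ (O − E)² / E
  wild-type winged: (152 − 150)² / 150 = 0.0267
  vestigial-winged: (48 − 50)² / 50 = 0.0800
χ² = 0.0267 + 0.0800 = 0.1067 ≈ 0.107
Degrees of freedom = 2 − 1 = 1; critical value at α = 0.05 is 3.841.
Since 0.107 < 3.841, we fail to reject the null hypothesis — the data are consistent with the 3:1 ratio.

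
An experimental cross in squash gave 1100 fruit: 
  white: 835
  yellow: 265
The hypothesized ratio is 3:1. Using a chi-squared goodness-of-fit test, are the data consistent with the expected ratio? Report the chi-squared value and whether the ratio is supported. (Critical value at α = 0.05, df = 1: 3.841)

Expected counts for N = 1100 under a 3:1 ratio (total parts = 4):
  white: 1100 × 3/4 = 825
  yellow: 1100 × 1/4 = 275
χ² = Σ (O − E)² / E
  white: (835 − 825)² / 825 = 0.1212
  yellow: (265 − 275)² / 275 = 0.3636
χ² = 0.1212 + 0.3636 = 0.4848 ≈ 0.485
Degrees of freedom = 2 − 1 = 1; critical value at α = 0.05 is 3.841.
Since 0.485 < 3.841, we fail to reject the null hypothesis — the data are consistent with the 3:1 ratio.

0.485; consistent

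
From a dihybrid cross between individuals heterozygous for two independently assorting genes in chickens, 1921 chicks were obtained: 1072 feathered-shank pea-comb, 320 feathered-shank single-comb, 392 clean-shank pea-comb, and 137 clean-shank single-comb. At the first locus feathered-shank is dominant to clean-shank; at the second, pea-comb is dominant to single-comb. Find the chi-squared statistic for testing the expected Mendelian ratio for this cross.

9.751

A dihybrid F₂ with independent assortment and complete dominance at both loci gives a 9:3:3:1 phenotypic ratio.
Total ratio parts = 16. Expected numbers out of 1921:
  feathered-shank pea-comb: 1921 × 9/16 = 1080.5625
  feathered-shank single-comb: 1921 × 3/16 = 360.1875
  clean-shank pea-comb: 1921 × 3/16 = 360.1875
  clean-shank single-comb: 1921 × 1/16 = 120.0625
χ² = Σ (O − E)² / E
  feathered-shank pea-comb: (1072 − 1080.5625)² / 1080.5625 = 0.0679
  feathered-shank single-comb: (320 − 360.1875)² / 360.1875 = 4.4839
  clean-shank pea-comb: (392 − 360.1875)² / 360.1875 = 2.8097
  clean-shank single-comb: (137 − 120.0625)² / 120.0625 = 2.3894
χ² = 0.0679 + 4.4839 + 2.8097 + 2.3894 = 9.7509 ≈ 9.751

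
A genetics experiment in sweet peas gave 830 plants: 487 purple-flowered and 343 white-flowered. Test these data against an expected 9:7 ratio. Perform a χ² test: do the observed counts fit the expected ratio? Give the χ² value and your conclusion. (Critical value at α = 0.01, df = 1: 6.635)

Under the 9:7 hypothesis (Σ ratio = 16, N = 830):
  purple-flowered: 830 × 9/16 = 466.875
  white-flowered: 830 × 7/16 = 363.125
χ² = Σ (O − E)² / E
  purple-flowered: (487 − 466.875)² / 466.875 = 0.8675
  white-flowered: (343 − 363.125)² / 363.125 = 1.1154
χ² = 0.8675 + 1.1154 = 1.9829 ≈ 1.983
Degrees of freedom = 2 − 1 = 1; critical value at α = 0.01 is 6.635.
Since 1.983 < 6.635, we fail to reject the null hypothesis — the data are consistent with the 9:7 ratio.

1.983; consistent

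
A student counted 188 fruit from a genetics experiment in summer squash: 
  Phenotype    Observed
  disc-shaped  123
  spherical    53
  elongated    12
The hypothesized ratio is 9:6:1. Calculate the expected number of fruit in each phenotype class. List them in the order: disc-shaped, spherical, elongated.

105.75, 70.5, 11.75

The 9:6:1 ratio has 16 parts, so with N = 188 the expected counts are:
  disc-shaped: 188 × 9/16 = 105.75
  spherical: 188 × 6/16 = 70.5
  elongated: 188 × 1/16 = 11.75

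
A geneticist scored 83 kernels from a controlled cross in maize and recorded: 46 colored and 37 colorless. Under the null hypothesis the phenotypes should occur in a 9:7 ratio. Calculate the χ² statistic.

Under the 9:7 hypothesis (Σ ratio = 16, N = 83):
  colored: 83 × 9/16 = 46.6875
  colorless: 83 × 7/16 = 36.3125
χ² = Σ (O − E)² / E
  colored: (46 − 46.6875)² / 46.6875 = 0.0101
  colorless: (37 − 36.3125)² / 36.3125 = 0.0130
χ² = 0.0101 + 0.0130 = 0.0231 ≈ 0.023

0.023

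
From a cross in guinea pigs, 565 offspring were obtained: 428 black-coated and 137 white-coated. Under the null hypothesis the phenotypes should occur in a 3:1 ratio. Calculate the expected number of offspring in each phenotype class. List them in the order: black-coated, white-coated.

423.75, 141.25

The 3:1 ratio has 4 parts, so with N = 565 the expected counts are:
  black-coated: 565 × 3/4 = 423.75
  white-coated: 565 × 1/4 = 141.25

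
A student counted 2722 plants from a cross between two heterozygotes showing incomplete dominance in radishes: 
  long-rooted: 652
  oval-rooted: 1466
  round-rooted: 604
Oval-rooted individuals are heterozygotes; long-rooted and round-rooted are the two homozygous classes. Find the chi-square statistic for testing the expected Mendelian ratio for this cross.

With incomplete dominance, a heterozygote × heterozygote cross gives a 1:2:1 phenotypic ratio.
Total ratio parts = 4. Expected numbers out of 2722:
  long-rooted: 2722 × 1/4 = 680.5
  oval-rooted: 2722 × 2/4 = 1361
  round-rooted: 2722 × 1/4 = 680.5
χ² = Σ (O − E)² / E
  long-rooted: (652 − 680.5)² / 680.5 = 1.1936
  oval-rooted: (1466 − 1361)² / 1361 = 8.1007
  round-rooted: (604 − 680.5)² / 680.5 = 8.5999
χ² = 1.1936 + 8.1007 + 8.5999 = 17.8942 ≈ 17.894

17.894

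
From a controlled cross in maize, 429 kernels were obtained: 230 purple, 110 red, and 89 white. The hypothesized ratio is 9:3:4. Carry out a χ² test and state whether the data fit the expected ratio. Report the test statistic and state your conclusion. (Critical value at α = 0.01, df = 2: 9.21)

14.501; not consistent

The 9:3:4 ratio has 16 parts, so with N = 429 the expected counts are:
  purple: 429 × 9/16 = 241.3125
  red: 429 × 3/16 = 80.4375
  white: 429 × 4/16 = 107.25
χ² = Σ (O − E)² / E
  purple: (230 − 241.3125)² / 241.3125 = 0.5303
  red: (110 − 80.4375)² / 80.4375 = 10.8649
  white: (89 − 107.25)² / 107.25 = 3.1055
χ² = 0.5303 + 10.8649 + 3.1055 = 14.5007 ≈ 14.501
Degrees of freedom = 3 − 1 = 2; critical value at α = 0.01 is 9.21.
Since 14.501 > 9.21, we reject the null hypothesis — the data do not fit the 9:3:4 ratio.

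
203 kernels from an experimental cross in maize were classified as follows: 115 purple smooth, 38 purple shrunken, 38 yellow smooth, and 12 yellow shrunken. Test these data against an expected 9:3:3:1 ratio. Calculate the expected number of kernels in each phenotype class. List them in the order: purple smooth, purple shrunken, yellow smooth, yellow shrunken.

114.1875, 38.0625, 38.0625, 12.6875

Total ratio parts = 16. Expected numbers out of 203:
  purple smooth: 203 × 9/16 = 114.1875
  purple shrunken: 203 × 3/16 = 38.0625
  yellow smooth: 203 × 3/16 = 38.0625
  yellow shrunken: 203 × 1/16 = 12.6875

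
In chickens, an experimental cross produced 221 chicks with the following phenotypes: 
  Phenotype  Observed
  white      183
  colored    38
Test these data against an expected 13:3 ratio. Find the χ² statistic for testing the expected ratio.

0.351

The 13:3 ratio has 16 parts, so with N = 221 the expected counts are:
  white: 221 × 13/16 = 179.5625
  colored: 221 × 3/16 = 41.4375
χ² = Σ (O − E)² / E
  white: (183 − 179.5625)² / 179.5625 = 0.0658
  colored: (38 − 41.4375)² / 41.4375 = 0.2852
χ² = 0.0658 + 0.2852 = 0.351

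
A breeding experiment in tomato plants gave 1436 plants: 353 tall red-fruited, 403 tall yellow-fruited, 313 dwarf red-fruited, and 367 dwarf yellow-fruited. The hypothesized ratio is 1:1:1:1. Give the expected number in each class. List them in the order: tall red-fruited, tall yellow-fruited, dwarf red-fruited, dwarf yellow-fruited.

359, 359, 359, 359

The 1:1:1:1 ratio has 4 parts, so with N = 1436 the expected counts are:
  tall red-fruited: 1436 × 1/4 = 359
  tall yellow-fruited: 1436 × 1/4 = 359
  dwarf red-fruited: 1436 × 1/4 = 359
  dwarf yellow-fruited: 1436 × 1/4 = 359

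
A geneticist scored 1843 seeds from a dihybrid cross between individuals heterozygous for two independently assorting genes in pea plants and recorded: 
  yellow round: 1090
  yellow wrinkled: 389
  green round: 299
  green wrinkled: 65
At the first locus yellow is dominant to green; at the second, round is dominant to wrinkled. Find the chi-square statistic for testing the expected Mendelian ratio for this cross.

A dihybrid F₂ with independent assortment and complete dominance at both loci gives a 9:3:3:1 phenotypic ratio.
Total ratio parts = 16. Expected numbers out of 1843:
  yellow round: 1843 × 9/16 = 1036.6875
  yellow wrinkled: 1843 × 3/16 = 345.5625
  green round: 1843 × 3/16 = 345.5625
  green wrinkled: 1843 × 1/16 = 115.1875
χ² = Σ (O − E)² / E
  yellow round: (1090 − 1036.6875)² / 1036.6875 = 2.7416
  yellow wrinkled: (389 − 345.5625)² / 345.5625 = 5.4601
  green round: (299 − 345.5625)² / 345.5625 = 6.2740
  green wrinkled: (65 − 115.1875)² / 115.1875 = 21.8668
χ² = 2.7416 + 5.4601 + 6.2740 + 21.8668 = 36.3425 ≈ 36.343

36.343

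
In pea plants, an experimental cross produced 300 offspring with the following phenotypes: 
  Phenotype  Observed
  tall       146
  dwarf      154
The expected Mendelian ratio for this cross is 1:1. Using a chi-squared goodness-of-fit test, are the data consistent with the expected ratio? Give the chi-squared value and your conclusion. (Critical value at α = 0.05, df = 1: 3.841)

0.213; consistent

Under the 1:1 hypothesis (Σ ratio = 2, N = 300):
  tall: 300 × 1/2 = 150
  dwarf: 300 × 1/2 = 150
χ² = Σ (O − E)² / E
  tall: (146 − 150)² / 150 = 0.1067
  dwarf: (154 − 150)² / 150 = 0.1067
χ² = 0.1067 + 0.1067 = 0.2134 ≈ 0.213
Degrees of freedom = 2 − 1 = 1; critical value at α = 0.05 is 3.841.
Since 0.213 < 3.841, we fail to reject the null hypothesis — the data are consistent with the 1:1 ratio.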